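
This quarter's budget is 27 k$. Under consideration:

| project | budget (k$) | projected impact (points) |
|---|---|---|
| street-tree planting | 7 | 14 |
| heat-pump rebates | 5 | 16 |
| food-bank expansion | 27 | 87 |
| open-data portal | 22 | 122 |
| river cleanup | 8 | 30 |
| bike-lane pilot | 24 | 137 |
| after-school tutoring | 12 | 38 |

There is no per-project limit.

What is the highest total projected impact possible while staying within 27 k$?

138

Ranking by ratio (projected impact/k$): bike-lane pilot 5.71, open-data portal 5.55, river cleanup 3.75, food-bank expansion 3.22.
The ratio heuristic lands on bike-lane pilot (137) but leaves 3 k$ idle.
Dropping bike-lane pilot frees 24 k$; slotting in heat-pump rebates + open-data portal (27 k$) lifts the total to 138 at 27 k$.
That's the maximum — no swap from here does better than 138.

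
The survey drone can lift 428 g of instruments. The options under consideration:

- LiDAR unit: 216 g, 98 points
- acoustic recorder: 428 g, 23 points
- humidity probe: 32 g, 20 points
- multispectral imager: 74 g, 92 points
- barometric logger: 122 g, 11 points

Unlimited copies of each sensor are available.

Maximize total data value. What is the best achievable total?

Humidity probe + 5×multispectral imager uses 402 of the 428 g and totals 480.

480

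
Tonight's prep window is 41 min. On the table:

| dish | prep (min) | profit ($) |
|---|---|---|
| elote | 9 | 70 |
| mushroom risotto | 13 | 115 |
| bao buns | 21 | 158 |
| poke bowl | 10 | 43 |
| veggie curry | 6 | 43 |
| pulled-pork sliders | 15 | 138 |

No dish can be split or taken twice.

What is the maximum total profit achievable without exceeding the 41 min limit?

Density check — pulled-pork sliders 9.20, mushroom risotto 8.85, elote 7.78, bao buns 7.52 are the best per min.
The ratio ordering already packs tightly: elote + mushroom risotto + pulled-pork sliders, 37 min, 323.
The closest alternative, mushroom risotto + bao buns + veggie curry, reaches only 316.

323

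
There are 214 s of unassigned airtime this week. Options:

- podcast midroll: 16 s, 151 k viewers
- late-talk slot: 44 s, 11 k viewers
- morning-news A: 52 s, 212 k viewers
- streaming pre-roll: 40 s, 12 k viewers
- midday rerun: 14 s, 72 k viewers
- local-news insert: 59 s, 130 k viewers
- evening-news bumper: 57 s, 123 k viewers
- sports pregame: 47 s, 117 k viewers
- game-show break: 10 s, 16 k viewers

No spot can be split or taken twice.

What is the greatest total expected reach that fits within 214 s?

Filling by ratio: podcast midroll + morning-news A + midday rerun + local-news insert + sports pregame + game-show break for 698, with 16 s left unused.
Replace sports pregame with evening-news bumper: the trade gains 6 net, giving 704 at 208 s.
Next best is podcast midroll + morning-news A + midday rerun + local-news insert + sports pregame + game-show break at 698 (198 s) — short by 6.

704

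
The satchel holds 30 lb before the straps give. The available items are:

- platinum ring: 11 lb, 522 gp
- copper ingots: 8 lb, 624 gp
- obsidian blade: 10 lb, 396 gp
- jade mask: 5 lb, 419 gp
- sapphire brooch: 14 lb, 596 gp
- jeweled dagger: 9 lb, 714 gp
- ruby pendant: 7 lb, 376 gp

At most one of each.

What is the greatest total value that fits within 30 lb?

Copper ingots + jade mask + jeweled dagger + ruby pendant uses 29 of the 30 lb and totals 2133.
Nothing else within 30 lb beats 2133.

2133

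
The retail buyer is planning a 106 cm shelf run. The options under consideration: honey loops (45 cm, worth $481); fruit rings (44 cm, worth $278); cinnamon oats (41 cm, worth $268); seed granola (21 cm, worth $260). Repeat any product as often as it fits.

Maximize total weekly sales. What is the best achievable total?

Ranking by ratio (weekly sales/cm): seed granola 12.38, honey loops 10.69, cinnamon oats 6.54, fruit rings 6.32.
Taking 5×seed granola: 105 cm used, 1300 in weekly sales.

1300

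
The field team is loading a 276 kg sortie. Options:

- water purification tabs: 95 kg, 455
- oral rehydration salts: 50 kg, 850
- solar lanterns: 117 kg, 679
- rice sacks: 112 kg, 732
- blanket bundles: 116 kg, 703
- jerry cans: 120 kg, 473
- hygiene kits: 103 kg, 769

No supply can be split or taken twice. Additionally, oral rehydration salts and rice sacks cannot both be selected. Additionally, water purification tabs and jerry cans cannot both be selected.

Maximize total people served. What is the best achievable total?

Density check — oral rehydration salts 17.00, hygiene kits 7.47, rice sacks 6.54 are the best per kg.
Oral rehydration salts + blanket bundles + hygiene kits uses 269 of the 276 kg and totals 2322.
Next best is oral rehydration salts + solar lanterns + hygiene kits at 2298 (270 kg) — short by 24.

2322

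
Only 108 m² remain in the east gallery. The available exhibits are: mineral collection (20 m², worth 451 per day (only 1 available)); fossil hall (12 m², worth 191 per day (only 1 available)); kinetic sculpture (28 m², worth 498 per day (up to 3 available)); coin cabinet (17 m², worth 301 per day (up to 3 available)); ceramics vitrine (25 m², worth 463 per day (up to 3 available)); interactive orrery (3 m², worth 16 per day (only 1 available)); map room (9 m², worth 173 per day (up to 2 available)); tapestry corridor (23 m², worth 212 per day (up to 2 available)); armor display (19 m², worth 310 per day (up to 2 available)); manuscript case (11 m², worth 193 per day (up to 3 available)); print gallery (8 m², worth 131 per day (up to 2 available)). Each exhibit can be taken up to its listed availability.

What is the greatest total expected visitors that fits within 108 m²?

Density check — mineral collection 22.55, map room 19.22, ceramics vitrine 18.52 are the best per m².
Greedy by ratio would take mineral collection + coin cabinet + 2×ceramics vitrine + interactive orrery + 2×map room: 108 m² used, total 2040.
The 28 m² tied up in ceramics vitrine and interactive orrery is better spent on kinetic sculpture — total rises to 2059 (108 m²).
Nothing else within 108 m² beats 2059.

2059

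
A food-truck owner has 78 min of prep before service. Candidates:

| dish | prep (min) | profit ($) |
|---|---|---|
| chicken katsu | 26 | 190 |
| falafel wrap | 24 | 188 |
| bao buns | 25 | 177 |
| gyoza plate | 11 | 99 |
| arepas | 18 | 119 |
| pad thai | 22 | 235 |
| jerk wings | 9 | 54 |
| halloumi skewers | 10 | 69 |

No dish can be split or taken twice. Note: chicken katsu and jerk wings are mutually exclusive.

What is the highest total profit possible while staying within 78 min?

645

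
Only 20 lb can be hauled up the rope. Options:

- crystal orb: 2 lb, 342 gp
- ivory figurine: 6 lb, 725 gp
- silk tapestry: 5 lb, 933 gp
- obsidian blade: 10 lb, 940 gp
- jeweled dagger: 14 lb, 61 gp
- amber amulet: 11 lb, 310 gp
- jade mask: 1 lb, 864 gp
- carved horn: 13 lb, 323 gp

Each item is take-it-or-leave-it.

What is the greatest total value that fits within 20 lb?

3079

Filling by ratio: crystal orb + ivory figurine + silk tapestry + jade mask for 2864, with 6 lb left unused.
The 6 lb tied up in ivory figurine is better spent on obsidian blade — total rises to 3079 (18 lb).
The closest alternative, crystal orb + ivory figurine + obsidian blade + jade mask, reaches only 2871.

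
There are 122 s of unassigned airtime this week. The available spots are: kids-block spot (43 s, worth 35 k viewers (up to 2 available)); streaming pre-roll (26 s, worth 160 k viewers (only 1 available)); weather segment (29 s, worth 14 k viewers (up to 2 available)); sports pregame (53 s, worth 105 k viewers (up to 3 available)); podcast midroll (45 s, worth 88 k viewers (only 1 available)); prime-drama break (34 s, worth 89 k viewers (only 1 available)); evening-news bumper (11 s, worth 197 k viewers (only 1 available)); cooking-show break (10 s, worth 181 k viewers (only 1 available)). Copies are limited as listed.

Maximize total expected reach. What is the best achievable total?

643

By expected reach per s: cooking-show break 18.10, evening-news bumper 17.91, streaming pre-roll 6.15, prime-drama break 2.62 lead.
Taking the top-ratio spots first gives streaming pre-roll + weather segment + prime-drama break + evening-news bumper + cooking-show break for 641 (110 s).
The 63 s tied up in weather segment and prime-drama break is better spent on sports pregame — total rises to 643 (100 s).
Every other selection either busts 122 s or exceeds an availability limit or fails to beat 643.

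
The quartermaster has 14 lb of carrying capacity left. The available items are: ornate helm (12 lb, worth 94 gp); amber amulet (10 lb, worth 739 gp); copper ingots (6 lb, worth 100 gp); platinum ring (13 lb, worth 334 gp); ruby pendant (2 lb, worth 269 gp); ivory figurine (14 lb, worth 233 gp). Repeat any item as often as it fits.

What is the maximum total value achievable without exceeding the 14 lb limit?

1883

Best packing: 7×ruby pendant — 14 lb, 1883 total.
That's the maximum — no swap from here does better than 1883.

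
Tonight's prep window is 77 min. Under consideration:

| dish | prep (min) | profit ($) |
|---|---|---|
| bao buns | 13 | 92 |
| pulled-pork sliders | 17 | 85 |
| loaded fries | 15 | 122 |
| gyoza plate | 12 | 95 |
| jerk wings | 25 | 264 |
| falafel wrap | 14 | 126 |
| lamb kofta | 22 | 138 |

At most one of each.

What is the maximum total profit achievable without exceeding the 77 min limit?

Ranking by ratio (profit/min): jerk wings 10.56, falafel wrap 9.00, loaded fries 8.13, gyoza plate 7.92.
Taking the top-ratio dishes first gives loaded fries + gyoza plate + jerk wings + falafel wrap for 607 (66 min).
Replace gyoza plate with lamb kofta: the trade gains 43 net, giving 650 at 76 min.
No other feasible combination exceeds 650.

650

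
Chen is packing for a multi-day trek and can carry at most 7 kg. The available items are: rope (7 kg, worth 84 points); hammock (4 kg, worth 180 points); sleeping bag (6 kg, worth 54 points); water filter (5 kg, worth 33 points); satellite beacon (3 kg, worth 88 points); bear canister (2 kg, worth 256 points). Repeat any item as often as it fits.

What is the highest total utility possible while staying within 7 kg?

768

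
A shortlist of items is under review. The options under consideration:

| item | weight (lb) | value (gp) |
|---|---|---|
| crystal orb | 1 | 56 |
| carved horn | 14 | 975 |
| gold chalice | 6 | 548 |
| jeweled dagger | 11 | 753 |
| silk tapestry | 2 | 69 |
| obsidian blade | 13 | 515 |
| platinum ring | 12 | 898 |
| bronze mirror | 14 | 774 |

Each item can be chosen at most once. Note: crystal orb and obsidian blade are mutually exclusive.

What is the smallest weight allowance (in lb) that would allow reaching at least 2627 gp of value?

38

Minimise lb subject to total value ≥ 2627.
Taking crystal orb + carved horn + jeweled dagger + platinum ring gives 2682 (≥ 2627) for 38 lb.
No combination under 38 lb hits 2627.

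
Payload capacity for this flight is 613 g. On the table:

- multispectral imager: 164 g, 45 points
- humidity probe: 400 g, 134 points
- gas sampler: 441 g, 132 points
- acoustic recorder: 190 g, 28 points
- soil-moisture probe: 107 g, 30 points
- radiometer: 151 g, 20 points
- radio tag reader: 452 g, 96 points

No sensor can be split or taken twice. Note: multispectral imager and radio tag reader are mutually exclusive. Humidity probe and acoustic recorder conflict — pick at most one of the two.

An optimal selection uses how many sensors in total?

Best achievable data value is 179.
One optimal bundle: multispectral imager + humidity probe (564 g).
Any selection reaching 179 contains exactly 2 sensors.

2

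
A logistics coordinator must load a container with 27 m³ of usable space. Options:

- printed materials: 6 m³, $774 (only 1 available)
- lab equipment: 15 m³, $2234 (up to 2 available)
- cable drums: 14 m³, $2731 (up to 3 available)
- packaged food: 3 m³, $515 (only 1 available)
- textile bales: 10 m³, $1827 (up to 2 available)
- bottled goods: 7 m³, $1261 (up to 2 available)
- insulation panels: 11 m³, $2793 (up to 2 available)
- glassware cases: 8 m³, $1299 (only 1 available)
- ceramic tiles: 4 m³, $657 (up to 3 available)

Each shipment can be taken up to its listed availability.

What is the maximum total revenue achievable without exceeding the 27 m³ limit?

Filling by ratio: packaged food + 2×insulation panels for 6101, with 2 m³ left unused.
Dropping packaged food frees 3 m³; slotting in ceramic tiles (4 m³) lifts the total to 6243 at 26 m³.
That's the maximum — no swap from here does better than 6243.

6243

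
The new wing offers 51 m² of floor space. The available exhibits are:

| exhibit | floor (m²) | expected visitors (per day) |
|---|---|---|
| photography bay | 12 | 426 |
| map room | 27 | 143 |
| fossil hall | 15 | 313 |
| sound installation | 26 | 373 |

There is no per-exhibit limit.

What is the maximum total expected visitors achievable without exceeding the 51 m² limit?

1704

Best packing: 4×photography bay — 48 m², 1704 total.
That's the maximum — no swap from here does better than 1704.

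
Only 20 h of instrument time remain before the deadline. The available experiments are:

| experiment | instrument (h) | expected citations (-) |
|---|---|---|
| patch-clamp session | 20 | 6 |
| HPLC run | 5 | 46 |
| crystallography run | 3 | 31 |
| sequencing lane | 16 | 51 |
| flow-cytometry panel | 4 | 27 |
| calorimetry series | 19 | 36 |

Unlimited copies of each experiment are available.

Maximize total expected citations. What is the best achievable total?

Density check — crystallography run 10.33, HPLC run 9.20, flow-cytometry panel 6.75 are the best per h.
A density-first pass picks 6×crystallography run — 186 at 18 h.
Replace crystallography run with HPLC run: the trade gains 15 net, giving 201 at 20 h.
That's the maximum — no swap from here does better than 201.

201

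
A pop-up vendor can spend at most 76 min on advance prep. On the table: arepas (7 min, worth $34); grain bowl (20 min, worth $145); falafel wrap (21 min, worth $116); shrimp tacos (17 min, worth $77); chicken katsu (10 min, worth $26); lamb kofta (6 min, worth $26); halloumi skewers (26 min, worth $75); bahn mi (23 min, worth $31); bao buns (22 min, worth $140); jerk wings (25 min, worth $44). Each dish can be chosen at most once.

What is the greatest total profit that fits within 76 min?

461

Taking arepas + grain bowl + falafel wrap + lamb kofta + bao buns: 76 min used, 461 in profit.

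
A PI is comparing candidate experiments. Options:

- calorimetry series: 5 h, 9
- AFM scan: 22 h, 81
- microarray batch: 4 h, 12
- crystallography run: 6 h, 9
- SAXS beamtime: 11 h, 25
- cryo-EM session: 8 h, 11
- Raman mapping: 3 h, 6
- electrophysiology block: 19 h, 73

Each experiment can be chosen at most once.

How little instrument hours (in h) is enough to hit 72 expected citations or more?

19

Look for the lowest-instrument combination reaching 72.
electrophysiology block: 73 expected citations at 19 h.
Below 19 h the best achievable stays under 72.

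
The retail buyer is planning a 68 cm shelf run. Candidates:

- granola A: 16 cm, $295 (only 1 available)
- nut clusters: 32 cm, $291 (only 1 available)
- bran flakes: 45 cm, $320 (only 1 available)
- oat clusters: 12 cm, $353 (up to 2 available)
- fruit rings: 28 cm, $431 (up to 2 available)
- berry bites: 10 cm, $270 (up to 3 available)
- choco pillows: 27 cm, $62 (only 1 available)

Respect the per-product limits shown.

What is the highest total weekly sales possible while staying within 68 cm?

Density check — oat clusters 29.42, berry bites 27.00, granola A 18.44 are the best per cm.
Filling by ratio: 2×oat clusters + 3×berry bites for 1516, with 14 cm left unused.
Dropping berry bites frees 10 cm; slotting in granola A (16 cm) lifts the total to 1541 at 60 cm.
No other feasible combination exceeds 1541.

1541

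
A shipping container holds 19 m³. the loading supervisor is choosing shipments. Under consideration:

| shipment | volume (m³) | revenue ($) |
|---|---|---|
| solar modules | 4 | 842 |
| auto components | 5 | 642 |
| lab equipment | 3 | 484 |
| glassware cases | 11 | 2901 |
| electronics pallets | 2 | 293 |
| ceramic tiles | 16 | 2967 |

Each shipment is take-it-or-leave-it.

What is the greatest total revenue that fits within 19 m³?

By revenue per m³: glassware cases 263.73, solar modules 210.50, ceramic tiles 185.44 lead.
Best packing: solar modules + lab equipment + glassware cases — 18 m³, 4227 total.
No other feasible combination exceeds 4227.

4227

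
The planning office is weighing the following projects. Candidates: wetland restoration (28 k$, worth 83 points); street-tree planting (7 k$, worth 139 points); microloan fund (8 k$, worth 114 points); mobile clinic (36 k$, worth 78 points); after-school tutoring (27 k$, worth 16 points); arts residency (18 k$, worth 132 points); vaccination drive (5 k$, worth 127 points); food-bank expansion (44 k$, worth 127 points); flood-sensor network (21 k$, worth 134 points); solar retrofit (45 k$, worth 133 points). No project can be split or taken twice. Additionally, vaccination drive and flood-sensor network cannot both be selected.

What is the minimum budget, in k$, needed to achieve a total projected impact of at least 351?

Look for the lowest-budget combination reaching 351.
Taking street-tree planting + microloan fund + vaccination drive gives 380 (≥ 351) for 20 k$.
Any bundle with less than 20 k$ falls short of 351.

20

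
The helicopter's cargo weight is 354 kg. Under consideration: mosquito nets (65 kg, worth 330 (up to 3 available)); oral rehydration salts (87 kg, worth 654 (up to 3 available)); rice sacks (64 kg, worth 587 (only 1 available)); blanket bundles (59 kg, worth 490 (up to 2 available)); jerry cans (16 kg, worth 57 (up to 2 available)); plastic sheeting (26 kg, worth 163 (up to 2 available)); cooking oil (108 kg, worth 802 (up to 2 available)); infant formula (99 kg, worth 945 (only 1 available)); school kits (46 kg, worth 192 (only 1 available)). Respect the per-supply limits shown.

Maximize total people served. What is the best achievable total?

By people served per kg: infant formula 9.55, rice sacks 9.17, blanket bundles 8.31, oral rehydration salts 7.52 lead.
Filling by ratio: rice sacks + 2×blanket bundles + jerry cans + 2×plastic sheeting + infant formula for 2895, with 5 kg left unused.
Dropping 2×blanket bundles and 2×plastic sheeting frees 170 kg; slotting in 2×oral rehydration salts (174 kg) lifts the total to 2897 at 353 kg.
Nothing else within 354 kg beats 2897.

2897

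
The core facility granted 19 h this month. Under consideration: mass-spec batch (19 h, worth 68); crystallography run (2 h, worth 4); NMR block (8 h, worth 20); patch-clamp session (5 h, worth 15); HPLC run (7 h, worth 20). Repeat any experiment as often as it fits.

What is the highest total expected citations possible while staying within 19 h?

68

Taking mass-spec batch: 19 h used, 68 in expected citations.
No other feasible combination exceeds 68.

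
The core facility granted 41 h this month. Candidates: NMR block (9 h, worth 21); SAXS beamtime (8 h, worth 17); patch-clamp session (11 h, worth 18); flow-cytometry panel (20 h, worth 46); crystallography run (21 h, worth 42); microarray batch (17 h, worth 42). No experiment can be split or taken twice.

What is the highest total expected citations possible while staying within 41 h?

88

Taking the top-ratio experiments first gives NMR block + SAXS beamtime + microarray batch for 80 (34 h).
But flow-cytometry panel + crystallography run fits in 41 h and reaches 88.
No other feasible combination exceeds 88.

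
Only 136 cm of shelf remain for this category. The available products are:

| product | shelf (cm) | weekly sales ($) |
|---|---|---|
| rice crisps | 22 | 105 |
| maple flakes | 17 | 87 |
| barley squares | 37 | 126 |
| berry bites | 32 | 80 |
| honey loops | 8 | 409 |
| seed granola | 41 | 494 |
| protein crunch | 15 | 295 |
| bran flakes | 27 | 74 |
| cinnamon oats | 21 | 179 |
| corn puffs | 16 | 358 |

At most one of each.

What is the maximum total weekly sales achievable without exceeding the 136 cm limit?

1840

Filling by ratio: maple flakes + honey loops + seed granola + protein crunch + cinnamon oats + corn puffs for 1822, with 18 cm left unused.
Dropping maple flakes frees 17 cm; slotting in rice crisps (22 cm) lifts the total to 1840 at 123 cm.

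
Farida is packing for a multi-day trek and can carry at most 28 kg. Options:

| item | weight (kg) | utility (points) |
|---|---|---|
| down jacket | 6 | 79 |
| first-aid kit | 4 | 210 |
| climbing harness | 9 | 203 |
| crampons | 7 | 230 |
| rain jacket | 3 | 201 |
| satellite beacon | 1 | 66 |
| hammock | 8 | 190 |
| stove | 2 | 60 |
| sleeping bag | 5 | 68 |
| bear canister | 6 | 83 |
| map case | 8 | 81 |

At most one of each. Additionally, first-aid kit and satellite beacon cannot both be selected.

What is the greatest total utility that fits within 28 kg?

914

By utility per kg: rain jacket 67.00, satellite beacon 66.00, first-aid kit 52.50 lead.
First-aid kit + crampons + rain jacket + hammock + bear canister uses 28 of the 28 kg and totals 914.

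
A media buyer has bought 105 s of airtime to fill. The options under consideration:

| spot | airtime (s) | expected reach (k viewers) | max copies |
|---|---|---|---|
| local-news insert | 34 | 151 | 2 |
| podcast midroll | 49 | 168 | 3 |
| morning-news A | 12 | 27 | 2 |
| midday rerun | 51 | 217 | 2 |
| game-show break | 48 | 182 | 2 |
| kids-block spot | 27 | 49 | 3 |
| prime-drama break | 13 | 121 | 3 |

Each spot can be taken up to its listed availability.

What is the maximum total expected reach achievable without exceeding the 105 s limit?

Ranking by ratio (expected reach/s): prime-drama break 9.31, local-news insert 4.44, midday rerun 4.25.
The ratio heuristic lands on local-news insert + 2×morning-news A + 3×prime-drama break (568) but leaves 8 s idle.
Replace local-news insert and morning-news A with midday rerun: the trade gains 39 net, giving 607 at 102 s.

607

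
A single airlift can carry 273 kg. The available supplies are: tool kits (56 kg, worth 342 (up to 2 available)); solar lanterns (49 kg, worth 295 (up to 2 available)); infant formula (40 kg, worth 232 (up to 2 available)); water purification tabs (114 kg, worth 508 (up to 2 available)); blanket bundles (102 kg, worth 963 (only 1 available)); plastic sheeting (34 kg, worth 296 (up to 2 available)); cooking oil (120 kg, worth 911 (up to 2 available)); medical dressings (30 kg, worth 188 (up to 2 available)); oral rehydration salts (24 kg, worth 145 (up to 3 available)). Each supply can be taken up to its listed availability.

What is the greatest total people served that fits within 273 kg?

2183

The ratio heuristic lands on blanket bundles + 2×plastic sheeting + 2×medical dressings + oral rehydration salts (2076) but leaves 19 kg idle.
Replace medical dressings with solar lanterns: the trade gains 107 net, giving 2183 at 273 kg.
Nothing else within 273 kg beats 2183.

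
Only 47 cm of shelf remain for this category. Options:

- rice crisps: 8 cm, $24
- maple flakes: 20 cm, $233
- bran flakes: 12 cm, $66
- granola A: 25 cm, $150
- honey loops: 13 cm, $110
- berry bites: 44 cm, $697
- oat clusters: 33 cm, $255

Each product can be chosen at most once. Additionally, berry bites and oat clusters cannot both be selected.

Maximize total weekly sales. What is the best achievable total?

By weekly sales per cm: berry bites 15.84, maple flakes 11.65, honey loops 8.46 lead.
Berry bites uses 44 of the 47 cm and totals 697.
No other feasible combination exceeds 697.

697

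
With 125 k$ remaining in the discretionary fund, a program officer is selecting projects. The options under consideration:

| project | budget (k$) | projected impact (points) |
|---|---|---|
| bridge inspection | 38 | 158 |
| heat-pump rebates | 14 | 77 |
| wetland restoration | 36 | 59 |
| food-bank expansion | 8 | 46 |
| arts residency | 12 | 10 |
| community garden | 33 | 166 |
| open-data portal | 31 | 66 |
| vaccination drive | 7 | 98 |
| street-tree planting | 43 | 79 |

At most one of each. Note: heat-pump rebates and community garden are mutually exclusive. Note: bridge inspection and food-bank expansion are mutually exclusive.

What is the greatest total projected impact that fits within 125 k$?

Best packing: bridge inspection + community garden + vaccination drive + street-tree planting — 121 k$, 501 total.
The spare 4 k$ is too small for any remaining project, and no feasible exchange beats 501.

501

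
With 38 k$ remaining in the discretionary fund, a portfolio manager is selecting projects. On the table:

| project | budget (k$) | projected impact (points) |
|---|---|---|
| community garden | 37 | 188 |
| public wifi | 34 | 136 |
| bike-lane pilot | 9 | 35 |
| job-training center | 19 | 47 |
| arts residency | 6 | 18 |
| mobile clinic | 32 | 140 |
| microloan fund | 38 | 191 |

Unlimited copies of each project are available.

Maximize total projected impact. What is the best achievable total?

Taking the top-ratio projects first gives community garden for 188 (37 k$).
The 37 k$ tied up in community garden is better spent on microloan fund — total rises to 191 (38 k$).
That's the maximum — no swap from here does better than 191.

191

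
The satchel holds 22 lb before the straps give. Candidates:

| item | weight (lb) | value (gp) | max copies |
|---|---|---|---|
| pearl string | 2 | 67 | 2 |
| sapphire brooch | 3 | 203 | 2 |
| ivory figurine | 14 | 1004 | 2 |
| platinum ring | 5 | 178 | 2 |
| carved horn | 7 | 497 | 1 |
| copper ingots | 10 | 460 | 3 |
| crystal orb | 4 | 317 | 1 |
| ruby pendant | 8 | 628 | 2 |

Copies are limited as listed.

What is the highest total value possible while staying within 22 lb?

A density-first pass picks pearl string + crystal orb + 2×ruby pendant — 1640 at 22 lb.
Dropping pearl string and crystal orb frees 6 lb; slotting in 2×sapphire brooch (6 lb) lifts the total to 1662 at 22 lb.
That's the maximum — no swap from here does better than 1662.

1662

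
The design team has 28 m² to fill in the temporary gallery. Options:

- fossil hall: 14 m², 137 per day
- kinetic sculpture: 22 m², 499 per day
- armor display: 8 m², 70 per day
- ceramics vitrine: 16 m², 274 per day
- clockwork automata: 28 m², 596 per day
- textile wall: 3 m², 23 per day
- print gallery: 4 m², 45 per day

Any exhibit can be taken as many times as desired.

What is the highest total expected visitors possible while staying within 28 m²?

Filling by ratio: kinetic sculpture + print gallery for 544, with 2 m² left unused.
Replace kinetic sculpture and print gallery with clockwork automata: the trade gains 52 net, giving 596 at 28 m².
Nothing else within 28 m² beats 596.

596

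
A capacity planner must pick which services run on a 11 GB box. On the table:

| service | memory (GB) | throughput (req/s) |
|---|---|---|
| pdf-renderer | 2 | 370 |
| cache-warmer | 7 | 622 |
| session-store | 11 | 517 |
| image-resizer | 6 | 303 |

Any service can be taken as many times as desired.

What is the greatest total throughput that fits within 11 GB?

1850

The ratio ordering already packs tightly: 5×pdf-renderer, 10 GB, 1850.
No other feasible combination exceeds 1850.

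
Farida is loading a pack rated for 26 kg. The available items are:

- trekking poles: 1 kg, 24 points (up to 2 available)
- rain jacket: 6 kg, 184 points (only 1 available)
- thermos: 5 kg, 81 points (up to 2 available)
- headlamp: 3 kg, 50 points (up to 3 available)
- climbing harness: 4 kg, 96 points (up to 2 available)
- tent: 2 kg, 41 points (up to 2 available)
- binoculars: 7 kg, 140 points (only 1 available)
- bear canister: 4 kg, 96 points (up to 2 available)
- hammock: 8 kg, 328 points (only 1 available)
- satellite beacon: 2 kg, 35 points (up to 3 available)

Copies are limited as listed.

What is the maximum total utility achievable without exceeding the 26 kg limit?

Density check — hammock 41.00, rain jacket 30.67, trekking poles 24.00 are the best per kg.
Taking the top-ratio items first gives 2×trekking poles + rain jacket + 2×climbing harness + tent + hammock for 793 (26 kg).
The 8 kg tied up in 2×trekking poles and climbing harness and tent is better spent on 2×bear canister — total rises to 800 (26 kg).
That's the maximum — no swap from here does better than 800.

800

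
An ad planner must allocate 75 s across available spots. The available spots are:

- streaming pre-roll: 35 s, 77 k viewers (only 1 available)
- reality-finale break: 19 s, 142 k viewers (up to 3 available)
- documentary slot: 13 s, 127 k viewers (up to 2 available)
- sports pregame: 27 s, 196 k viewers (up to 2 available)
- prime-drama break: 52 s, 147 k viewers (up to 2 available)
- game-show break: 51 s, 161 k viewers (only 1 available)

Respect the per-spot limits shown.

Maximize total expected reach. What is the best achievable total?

592

A density-first pass picks 2×reality-finale break + 2×documentary slot — 538 at 64 s.
Dropping reality-finale break frees 19 s; slotting in sports pregame (27 s) lifts the total to 592 at 72 s.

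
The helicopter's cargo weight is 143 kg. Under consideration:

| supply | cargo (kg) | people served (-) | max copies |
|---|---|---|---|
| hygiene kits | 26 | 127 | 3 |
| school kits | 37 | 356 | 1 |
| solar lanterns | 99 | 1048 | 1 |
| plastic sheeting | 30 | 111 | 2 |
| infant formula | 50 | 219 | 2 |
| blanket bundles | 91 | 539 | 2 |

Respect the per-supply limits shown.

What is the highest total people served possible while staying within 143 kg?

The ratio ordering already packs tightly: school kits + solar lanterns, 136 kg, 1404.
Every other selection either busts 143 kg or exceeds an availability limit or fails to beat 1404.

1404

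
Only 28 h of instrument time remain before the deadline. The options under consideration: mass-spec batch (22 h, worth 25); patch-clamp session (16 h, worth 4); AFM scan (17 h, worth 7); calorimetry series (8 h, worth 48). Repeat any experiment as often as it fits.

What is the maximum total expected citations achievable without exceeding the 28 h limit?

Taking 3×calorimetry series: 24 h used, 144 in expected citations.

144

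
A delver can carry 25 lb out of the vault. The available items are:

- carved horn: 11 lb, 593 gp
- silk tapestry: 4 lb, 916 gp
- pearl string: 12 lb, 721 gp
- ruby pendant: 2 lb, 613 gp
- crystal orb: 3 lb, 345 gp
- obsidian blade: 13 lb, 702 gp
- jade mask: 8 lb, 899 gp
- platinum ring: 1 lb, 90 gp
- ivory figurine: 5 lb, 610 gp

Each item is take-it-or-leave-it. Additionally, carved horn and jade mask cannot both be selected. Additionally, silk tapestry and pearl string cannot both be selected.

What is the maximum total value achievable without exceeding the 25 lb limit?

3473

Silk tapestry + ruby pendant + crystal orb + jade mask + platinum ring + ivory figurine uses 23 of the 25 lb and totals 3473.
Every other selection either busts 25 lb or breaks a pairing rule or fails to beat 3473.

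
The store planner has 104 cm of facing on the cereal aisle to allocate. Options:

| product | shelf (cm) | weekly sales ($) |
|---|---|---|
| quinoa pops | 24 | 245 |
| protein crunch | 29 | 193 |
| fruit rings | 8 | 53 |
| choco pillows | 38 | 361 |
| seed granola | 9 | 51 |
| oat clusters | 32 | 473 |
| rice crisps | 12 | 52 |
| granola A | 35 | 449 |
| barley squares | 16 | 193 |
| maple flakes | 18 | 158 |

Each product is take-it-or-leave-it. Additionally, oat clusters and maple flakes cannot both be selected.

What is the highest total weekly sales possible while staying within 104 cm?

By weekly sales per cm: oat clusters 14.78, granola A 12.83, barley squares 12.06 lead.
Taking quinoa pops + fruit rings + oat clusters + granola A: 99 cm used, 1220 in weekly sales.
Fruit rings + oat clusters + rice crisps + granola A + barley squares matches that 1220 at 103 cm; no feasible combination exceeds it.

1220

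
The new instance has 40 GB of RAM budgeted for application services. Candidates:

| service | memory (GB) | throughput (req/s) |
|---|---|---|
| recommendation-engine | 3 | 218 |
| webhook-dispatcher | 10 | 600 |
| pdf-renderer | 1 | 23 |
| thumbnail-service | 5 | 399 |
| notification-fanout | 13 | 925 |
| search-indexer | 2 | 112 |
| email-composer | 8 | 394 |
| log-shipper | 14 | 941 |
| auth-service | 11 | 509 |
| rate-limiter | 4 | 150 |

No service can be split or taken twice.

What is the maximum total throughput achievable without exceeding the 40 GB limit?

Greedy by ratio would take recommendation-engine + pdf-renderer + thumbnail-service + notification-fanout + search-indexer + log-shipper: 38 GB used, total 2618.
The 8 GB tied up in pdf-renderer and thumbnail-service and search-indexer is better spent on webhook-dispatcher — total rises to 2684 (40 GB).
That's the maximum — no swap from here does better than 2684.

2684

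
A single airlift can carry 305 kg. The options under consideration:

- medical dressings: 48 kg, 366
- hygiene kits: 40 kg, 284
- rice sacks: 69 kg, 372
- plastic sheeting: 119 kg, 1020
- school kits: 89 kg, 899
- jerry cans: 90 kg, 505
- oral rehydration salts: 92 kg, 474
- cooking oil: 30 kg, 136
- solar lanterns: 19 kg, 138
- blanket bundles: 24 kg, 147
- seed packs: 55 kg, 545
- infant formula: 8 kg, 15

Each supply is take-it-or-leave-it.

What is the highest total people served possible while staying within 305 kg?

2748

The ratio heuristic lands on plastic sheeting + school kits + solar lanterns + seed packs + infant formula (2617) but leaves 15 kg idle.
The 27 kg tied up in solar lanterns and infant formula is better spent on hygiene kits — total rises to 2748 (303 kg).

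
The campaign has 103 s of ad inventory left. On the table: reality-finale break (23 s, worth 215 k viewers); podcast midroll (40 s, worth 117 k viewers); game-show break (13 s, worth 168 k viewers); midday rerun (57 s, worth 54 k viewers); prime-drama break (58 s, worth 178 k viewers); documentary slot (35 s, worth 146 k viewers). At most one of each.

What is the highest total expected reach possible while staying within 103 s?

561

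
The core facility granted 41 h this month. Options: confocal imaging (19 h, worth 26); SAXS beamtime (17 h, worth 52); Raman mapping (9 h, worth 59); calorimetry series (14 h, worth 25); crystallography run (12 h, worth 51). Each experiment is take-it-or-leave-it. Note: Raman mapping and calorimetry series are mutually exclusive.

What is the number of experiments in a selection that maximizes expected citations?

Best achievable expected citations is 162.
One optimal bundle: SAXS beamtime + Raman mapping + crystallography run (38 h).
Every optimal selection uses 3 experiments.

3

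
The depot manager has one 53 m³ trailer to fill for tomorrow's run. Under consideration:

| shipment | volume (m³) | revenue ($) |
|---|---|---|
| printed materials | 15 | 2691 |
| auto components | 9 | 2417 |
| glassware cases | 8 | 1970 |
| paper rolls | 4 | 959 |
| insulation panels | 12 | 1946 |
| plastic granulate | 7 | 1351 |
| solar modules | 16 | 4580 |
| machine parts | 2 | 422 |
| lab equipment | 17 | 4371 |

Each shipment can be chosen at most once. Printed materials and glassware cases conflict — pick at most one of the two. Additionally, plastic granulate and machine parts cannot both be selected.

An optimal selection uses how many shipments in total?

Best achievable revenue is 13760.
One optimal bundle: auto components + glassware cases + solar modules + machine parts + lab equipment (52 m³).
Any selection reaching 13760 contains exactly 5 shipments.

5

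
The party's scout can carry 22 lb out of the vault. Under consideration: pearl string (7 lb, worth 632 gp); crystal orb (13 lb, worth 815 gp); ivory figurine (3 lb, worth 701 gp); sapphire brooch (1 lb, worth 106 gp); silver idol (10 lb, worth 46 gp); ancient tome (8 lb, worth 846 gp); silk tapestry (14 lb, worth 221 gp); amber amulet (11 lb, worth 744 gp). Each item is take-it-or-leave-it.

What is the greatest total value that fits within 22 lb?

2291

Taking the top-ratio items first gives pearl string + ivory figurine + sapphire brooch + ancient tome for 2285 (19 lb).
Replace pearl string and sapphire brooch with amber amulet: the trade gains 6 net, giving 2291 at 22 lb.
Runner-up pearl string + ivory figurine + sapphire brooch + ancient tome tops out at 2285.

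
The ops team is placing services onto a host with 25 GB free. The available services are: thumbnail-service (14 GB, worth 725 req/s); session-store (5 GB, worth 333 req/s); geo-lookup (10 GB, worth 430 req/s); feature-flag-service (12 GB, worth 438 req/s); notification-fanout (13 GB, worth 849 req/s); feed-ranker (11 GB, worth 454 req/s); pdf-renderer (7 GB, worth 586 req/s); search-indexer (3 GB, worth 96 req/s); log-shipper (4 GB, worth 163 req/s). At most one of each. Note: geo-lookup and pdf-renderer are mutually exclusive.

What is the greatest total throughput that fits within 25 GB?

1768

Density check — pdf-renderer 83.71, session-store 66.60, notification-fanout 65.31, thumbnail-service 51.79 are the best per GB.
The ratio ordering already packs tightly: session-store + notification-fanout + pdf-renderer, 25 GB, 1768.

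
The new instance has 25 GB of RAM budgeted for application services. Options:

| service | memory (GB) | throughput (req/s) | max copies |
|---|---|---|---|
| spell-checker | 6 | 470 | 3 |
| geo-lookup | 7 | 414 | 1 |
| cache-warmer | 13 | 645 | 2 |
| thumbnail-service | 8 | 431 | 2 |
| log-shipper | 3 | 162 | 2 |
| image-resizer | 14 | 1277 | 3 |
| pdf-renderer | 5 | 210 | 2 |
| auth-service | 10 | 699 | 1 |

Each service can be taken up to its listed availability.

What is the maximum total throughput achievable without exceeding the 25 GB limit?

A density-first pass picks spell-checker + log-shipper + image-resizer — 1909 at 23 GB.
Dropping spell-checker and log-shipper frees 9 GB; slotting in auth-service (10 GB) lifts the total to 1976 at 24 GB.

1976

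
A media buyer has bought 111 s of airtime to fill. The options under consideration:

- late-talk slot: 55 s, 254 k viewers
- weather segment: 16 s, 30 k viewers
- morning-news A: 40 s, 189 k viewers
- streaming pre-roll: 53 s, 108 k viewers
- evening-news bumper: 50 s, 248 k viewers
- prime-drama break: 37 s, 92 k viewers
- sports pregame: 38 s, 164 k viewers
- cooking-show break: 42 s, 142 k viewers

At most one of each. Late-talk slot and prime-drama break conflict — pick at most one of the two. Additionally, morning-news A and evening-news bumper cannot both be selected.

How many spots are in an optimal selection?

2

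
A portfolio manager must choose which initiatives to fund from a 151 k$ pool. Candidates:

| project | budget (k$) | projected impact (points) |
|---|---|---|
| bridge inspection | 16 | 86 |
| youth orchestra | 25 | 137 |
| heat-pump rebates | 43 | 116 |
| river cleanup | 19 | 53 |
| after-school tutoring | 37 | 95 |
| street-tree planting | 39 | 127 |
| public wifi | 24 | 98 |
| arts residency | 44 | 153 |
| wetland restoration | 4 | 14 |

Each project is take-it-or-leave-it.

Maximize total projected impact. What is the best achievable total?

Greedy by ratio would take bridge inspection + youth orchestra + river cleanup + public wifi + arts residency + wetland restoration: 132 k$ used, total 541.
Dropping river cleanup and wetland restoration frees 23 k$; slotting in street-tree planting (39 k$) lifts the total to 601 at 148 k$.
Next best is bridge inspection + youth orchestra + after-school tutoring + public wifi + arts residency + wetland restoration at 583 (150 k$) — short by 18.

601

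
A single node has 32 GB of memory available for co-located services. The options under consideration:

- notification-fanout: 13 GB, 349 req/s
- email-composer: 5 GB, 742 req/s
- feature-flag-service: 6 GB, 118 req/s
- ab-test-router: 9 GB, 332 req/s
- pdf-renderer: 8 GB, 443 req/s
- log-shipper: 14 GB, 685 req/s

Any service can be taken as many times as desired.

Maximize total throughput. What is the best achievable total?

4452

6×email-composer uses 30 of the 32 GB and totals 4452.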